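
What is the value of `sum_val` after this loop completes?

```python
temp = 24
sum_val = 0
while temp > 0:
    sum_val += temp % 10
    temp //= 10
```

Sum digits of 24
`sum_val` takes the values: 0 → 4 → 6

Answer: 6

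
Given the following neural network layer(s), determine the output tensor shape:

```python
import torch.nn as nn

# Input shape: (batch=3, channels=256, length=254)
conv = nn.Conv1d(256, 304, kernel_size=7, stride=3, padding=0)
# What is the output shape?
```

Input: (3, 256, 254) -> Output: (3, 304, 83)

Answer: (3, 304, 83)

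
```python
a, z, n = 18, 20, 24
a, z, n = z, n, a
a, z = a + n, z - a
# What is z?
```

Trace:
`a, z, n = 18, 20, 24` → a = 18; z = 20; n = 24
`a, z, n = z, n, a` → a = 20; z = 24; n = 18
`a, z = a + n, z - a` → a = 38; z = 4
So z = 4

Answer: 4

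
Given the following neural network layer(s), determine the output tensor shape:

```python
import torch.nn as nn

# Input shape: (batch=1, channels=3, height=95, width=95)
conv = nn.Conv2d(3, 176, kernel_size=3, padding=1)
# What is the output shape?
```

Input: (1, 3, 95, 95) -> Output: (1, 176, 95, 95)

Answer: (1, 176, 95, 95)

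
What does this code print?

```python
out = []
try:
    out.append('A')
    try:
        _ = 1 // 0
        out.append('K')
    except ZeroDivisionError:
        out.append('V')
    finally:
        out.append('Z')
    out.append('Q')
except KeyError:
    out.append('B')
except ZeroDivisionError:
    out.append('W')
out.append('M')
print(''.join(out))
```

Execution trace: 'A' (try body) → 'V' (inner except ZeroDivisionError) → 'Z' (inner finally) → 'Q' (try body, no exception) → 'M' (after the try/except). Output: AVZQM

Answer: AVZQM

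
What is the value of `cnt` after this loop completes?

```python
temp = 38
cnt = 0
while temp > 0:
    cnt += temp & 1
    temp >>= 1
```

Count set bits in 38 (binary: 0b100110)
`cnt` takes the values: 0 → 1 → 2 → 3

Answer: 3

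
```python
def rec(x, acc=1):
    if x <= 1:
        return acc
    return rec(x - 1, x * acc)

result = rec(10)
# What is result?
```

Accumulator trace (n, acc): (10, 1) -> (9, 10) -> (8, 90) -> (7, 720) -> (6, 5040) -> (5, 30240) -> (4, 151200) -> (3, 604800) -> (2, 1814400) -> (1, 3628800) -> return 3628800

Answer: 3628800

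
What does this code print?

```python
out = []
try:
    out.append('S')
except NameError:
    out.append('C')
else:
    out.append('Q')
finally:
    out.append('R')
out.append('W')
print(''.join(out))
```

Execution trace: 'S' (try body, no exception) → 'Q' (else) → 'R' (finally) → 'W' (after the try/except). Output: SQRW

Answer: SQRW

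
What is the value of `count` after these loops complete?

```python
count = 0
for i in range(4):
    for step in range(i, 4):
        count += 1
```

Upper triangle: 4 + 3 + ... + 1
`count` takes the values: 0 → 1 → 2 → 3 → 4 → 5 → 6 → 7 → 8 → 9 → 10

Answer: 10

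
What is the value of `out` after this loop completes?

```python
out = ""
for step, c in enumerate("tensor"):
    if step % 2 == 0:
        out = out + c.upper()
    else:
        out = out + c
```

Uppercase even positions in 'tensor'
`out` takes the values: "" → "T" → "Te" → "TeN" → "TeNs" → "TeNsO" → "TeNsOr"

Answer: "TeNsOr"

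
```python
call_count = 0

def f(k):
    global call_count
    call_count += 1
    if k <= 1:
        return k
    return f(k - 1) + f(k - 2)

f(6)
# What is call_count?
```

Calls(k) = 1 + Calls(k-1) + Calls(k-2); Calls(0)=Calls(1)=1. For k=6 this gives 25.

Answer: 25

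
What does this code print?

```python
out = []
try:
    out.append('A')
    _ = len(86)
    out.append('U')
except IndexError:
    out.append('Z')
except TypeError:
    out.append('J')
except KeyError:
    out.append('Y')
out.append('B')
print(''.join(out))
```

Execution trace: 'A' (try body) → 'J' (except TypeError) → 'B' (after the try/except). Output: AJB

Answer: AJB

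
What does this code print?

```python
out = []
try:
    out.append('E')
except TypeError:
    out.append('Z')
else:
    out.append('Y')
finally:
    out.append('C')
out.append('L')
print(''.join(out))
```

Execution trace: 'E' (try body, no exception) → 'Y' (else) → 'C' (finally) → 'L' (after the try/except). Output: EYCL

Answer: EYCL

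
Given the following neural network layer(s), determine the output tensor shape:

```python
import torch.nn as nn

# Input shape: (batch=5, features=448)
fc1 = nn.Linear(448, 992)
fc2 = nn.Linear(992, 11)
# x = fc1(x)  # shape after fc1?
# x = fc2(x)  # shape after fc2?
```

Input: (5, 448) -> after fc1: (5, 992) -> Output: (5, 11)

Answer: (5, 11)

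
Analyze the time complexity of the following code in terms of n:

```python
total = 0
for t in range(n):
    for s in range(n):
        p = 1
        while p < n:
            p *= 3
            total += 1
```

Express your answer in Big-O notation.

Each loop level contributes: n × n × log n. Multiplying the contributions gives O(n^2 log n).

Answer: O(n^2 log n)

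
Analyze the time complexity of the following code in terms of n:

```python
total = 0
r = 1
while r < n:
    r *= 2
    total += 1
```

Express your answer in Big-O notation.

Each loop level contributes: log n. Multiplying the contributions gives O(log n).

Answer: O(log n)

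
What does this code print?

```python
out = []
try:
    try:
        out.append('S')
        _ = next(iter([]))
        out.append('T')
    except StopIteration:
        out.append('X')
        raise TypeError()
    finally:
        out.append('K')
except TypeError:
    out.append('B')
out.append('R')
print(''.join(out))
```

Execution trace: 'S' (try body) → 'X' (except StopIteration) → 'K' (finally) → 'B' (outer except TypeError) → 'R' (after the try/except). Output: SXKBR

Answer: SXKBR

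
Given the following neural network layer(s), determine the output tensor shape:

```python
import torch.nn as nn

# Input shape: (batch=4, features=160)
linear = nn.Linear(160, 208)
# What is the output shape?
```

Input: (4, 160) -> Output: (4, 208)

Answer: (4, 208)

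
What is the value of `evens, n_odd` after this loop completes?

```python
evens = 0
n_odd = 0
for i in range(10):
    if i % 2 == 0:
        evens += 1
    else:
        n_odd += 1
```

Count evens and odds in range(10)
`evens, n_odd` takes the values: (0, 0) → (1, 0) → (1, 1) → (2, 1) → (2, 2) → (3, 2) → (3, 3) → (4, 3) → (4, 4) → (5, 4) → (5, 5)

Answer: 5, 5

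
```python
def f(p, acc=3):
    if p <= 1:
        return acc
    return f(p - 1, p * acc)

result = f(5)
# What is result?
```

Accumulator trace (n, acc): (5, 3) -> (4, 15) -> (3, 60) -> (2, 180) -> (1, 360) -> return 360

Answer: 360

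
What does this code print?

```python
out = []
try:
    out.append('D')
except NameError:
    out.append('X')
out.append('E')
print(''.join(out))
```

Execution trace: 'D' (try body, no exception) → 'E' (after the try/except). Output: DE

Answer: DE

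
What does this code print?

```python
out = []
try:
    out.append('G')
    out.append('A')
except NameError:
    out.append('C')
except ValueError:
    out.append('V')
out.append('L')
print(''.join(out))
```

Execution trace: 'G' (try body) → 'A' (try body, no exception) → 'L' (after the try/except). Output: GAL

Answer: GAL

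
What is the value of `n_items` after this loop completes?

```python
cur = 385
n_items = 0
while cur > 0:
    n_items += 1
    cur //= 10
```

Count digits by repeated division by 10
`n_items` takes the values: 0 → 1 → 2 → 3

Answer: 3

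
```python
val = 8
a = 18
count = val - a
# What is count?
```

Trace:
`val = 8` → val = 8
`a = 18` → a = 18
`count = val - a` → count = -10
So count = -10

Answer: -10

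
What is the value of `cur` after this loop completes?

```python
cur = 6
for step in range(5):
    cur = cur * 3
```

Multiply by 3, 5 times: 6 * 3^5 = 1458
`cur` takes the values: 6 → 18 → 54 → 162 → 486 → 1458

Answer: 1458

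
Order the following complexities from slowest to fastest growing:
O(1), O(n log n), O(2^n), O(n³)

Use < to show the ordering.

Ordered by growth rate: O(1) < O(n log n) < O(n³) < O(2^n)

Answer: O(1) < O(n log n) < O(n³) < O(2^n)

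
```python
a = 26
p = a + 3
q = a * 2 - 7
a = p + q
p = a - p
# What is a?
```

Trace:
`a = 26` → a = 26
`p = a + 3` → p = 29
`q = a * 2 - 7` → q = 45
`a = p + q` → a = 74
`p = a - p` → p = 45
So a = 74

Answer: 74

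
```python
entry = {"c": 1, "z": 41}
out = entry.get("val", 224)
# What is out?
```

Trace:
`entry = {"c": 1, "z": 41}` → entry = {'c': 1, 'z': 41}
`out = entry.get("val", 224)` → out = 224
So out = 224

Answer: 224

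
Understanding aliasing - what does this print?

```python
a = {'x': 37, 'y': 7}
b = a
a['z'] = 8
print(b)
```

Key concept: dict aliasing.
Step by step:
`a = {'x': 37, 'y': 7}` → a = {'x': 37, 'y': 7}
`b = a` → b = {'x': 37, 'y': 7} (same object as a)
`a['z'] = 8` → a = {'x': 37, 'y': 7, 'z': 8} (same object as b); b = {'x': 37, 'y': 7, 'z': 8} (same object as a)
`print(b)` → prints {'x': 37, 'y': 7, 'z': 8}

Answer: {'x': 37, 'y': 7, 'z': 8}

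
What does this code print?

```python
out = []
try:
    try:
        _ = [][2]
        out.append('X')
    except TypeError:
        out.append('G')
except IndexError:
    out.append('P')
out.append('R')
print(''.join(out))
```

Execution trace: 'P' (outer except IndexError) → 'R' (after the try/except). Output: PR

Answer: PR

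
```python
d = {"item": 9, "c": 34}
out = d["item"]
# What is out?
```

Trace:
`d = {"item": 9, "c": 34}` → d = {'item': 9, 'c': 34}
`out = d["item"]` → out = 9
So out = 9

Answer: 9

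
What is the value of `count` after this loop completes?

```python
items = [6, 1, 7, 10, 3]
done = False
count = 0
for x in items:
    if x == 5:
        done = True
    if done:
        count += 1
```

Count elements after first 5 in [6, 1, 7, 10, 3]
`count` takes the values: 0

Answer: 0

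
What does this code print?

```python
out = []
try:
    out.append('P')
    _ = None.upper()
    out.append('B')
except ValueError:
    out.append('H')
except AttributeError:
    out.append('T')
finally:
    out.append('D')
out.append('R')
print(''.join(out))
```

Execution trace: 'P' (try body) → 'T' (except AttributeError) → 'D' (finally) → 'R' (after the try/except). Output: PTDR

Answer: PTDR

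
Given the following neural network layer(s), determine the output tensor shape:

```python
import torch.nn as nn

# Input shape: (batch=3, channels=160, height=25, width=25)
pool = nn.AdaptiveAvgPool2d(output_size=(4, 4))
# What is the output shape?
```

Input: (3, 160, 25, 25) -> Output: (3, 160, 4, 4)

Answer: (3, 160, 4, 4)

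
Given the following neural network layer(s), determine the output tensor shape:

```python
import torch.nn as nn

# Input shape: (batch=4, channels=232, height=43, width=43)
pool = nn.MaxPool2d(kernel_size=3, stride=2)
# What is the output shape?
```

Input: (4, 232, 43, 43) -> Output: (4, 232, 21, 21)

Answer: (4, 232, 21, 21)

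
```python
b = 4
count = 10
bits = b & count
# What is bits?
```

Trace:
`b = 4` → b = 4
`count = 10` → count = 10
`bits = b & count` → bits = 0
So bits = 0

Answer: 0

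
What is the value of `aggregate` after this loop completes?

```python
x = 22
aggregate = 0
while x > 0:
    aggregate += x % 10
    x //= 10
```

Sum digits of 22
`aggregate` takes the values: 0 → 2 → 4

Answer: 4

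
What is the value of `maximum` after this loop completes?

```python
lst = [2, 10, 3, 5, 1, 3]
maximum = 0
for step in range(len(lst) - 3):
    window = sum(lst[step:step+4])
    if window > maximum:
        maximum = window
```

Max sum of 4-element window in [2, 10, 3, 5, 1, 3]
`maximum` takes the values: 0 → 20

Answer: 20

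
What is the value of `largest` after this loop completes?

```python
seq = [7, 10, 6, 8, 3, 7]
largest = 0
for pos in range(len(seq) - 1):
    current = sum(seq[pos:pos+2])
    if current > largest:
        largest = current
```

Max sum of 2-element window in [7, 10, 6, 8, 3, 7]
`largest` takes the values: 0 → 17

Answer: 17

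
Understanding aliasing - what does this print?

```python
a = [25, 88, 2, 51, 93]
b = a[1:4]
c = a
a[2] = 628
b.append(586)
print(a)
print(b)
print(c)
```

Key concept: slice vs alias.
Step by step:
`a = [25, 88, 2, 51, 93]` → a = [25, 88, 2, 51, 93]
`b = a[1:4]` → b = [88, 2, 51]
`c = a` → c = [25, 88, 2, 51, 93] (same object as a)
`a[2] = 628` → a = [25, 88, 628, 51, 93] (same object as c); c = [25, 88, 628, 51, 93] (same object as a)
`b.append(586)` → b = [88, 2, 51, 586]
`print(a)` → prints [25, 88, 628, 51, 93]
`print(b)` → prints [88, 2, 51, 586]
`print(c)` → prints [25, 88, 628, 51, 93]

Answer:
[25, 88, 628, 51, 93]
[88, 2, 51, 586]
[25, 88, 628, 51, 93]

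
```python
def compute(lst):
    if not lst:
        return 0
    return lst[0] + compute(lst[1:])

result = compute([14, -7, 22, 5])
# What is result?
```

14 + (-7) + 22 + 5 + 0 = 34

Answer: 34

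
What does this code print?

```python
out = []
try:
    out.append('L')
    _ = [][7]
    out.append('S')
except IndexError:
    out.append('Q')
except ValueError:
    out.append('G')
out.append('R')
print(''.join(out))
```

Execution trace: 'L' (try body) → 'Q' (except IndexError) → 'R' (after the try/except). Output: LQR

Answer: LQR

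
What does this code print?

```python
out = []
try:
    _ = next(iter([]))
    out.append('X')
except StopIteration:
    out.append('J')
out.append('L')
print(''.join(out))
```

Execution trace: 'J' (except StopIteration) → 'L' (after the try/except). Output: JL

Answer: JL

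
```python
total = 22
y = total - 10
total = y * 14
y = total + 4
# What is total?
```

Trace:
`total = 22` → total = 22
`y = total - 10` → y = 12
`total = y * 14` → total = 168
`y = total + 4` → y = 172
So total = 168

Answer: 168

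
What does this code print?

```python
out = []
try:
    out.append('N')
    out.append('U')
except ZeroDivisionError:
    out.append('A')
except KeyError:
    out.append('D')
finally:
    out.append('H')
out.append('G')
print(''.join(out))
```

Execution trace: 'N' (try body) → 'U' (try body, no exception) → 'H' (finally) → 'G' (after the try/except). Output: NUHG

Answer: NUHG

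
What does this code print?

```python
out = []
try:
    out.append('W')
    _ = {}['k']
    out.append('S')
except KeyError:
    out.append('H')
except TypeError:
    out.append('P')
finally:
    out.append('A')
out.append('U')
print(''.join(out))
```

Execution trace: 'W' (try body) → 'H' (except KeyError) → 'A' (finally) → 'U' (after the try/except). Output: WHAU

Answer: WHAU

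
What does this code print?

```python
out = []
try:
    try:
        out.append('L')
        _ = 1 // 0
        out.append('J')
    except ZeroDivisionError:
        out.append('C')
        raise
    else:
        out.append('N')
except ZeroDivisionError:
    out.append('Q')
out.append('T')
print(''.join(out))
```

Execution trace: 'L' (inner try body) → 'C' (inner except ZeroDivisionError) → 'Q' (outer except ZeroDivisionError) → 'T' (after the try/except). Output: LCQT

Answer: LCQT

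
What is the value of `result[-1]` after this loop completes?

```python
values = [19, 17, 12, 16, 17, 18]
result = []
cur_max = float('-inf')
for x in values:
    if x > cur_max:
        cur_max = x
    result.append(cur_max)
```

Running max ends at 19
`result` takes the values: [] → [19] → [19, 19] → [19, 19, 19] → [19, 19, 19, 19] → [19, 19, 19, 19, 19] → [19, 19, 19, 19, 19, 19]
So `result[-1]` = 19

Answer: 19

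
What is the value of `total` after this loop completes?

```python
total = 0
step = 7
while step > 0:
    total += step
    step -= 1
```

Sum 7 down to 1
`total` takes the values: 0 → 7 → 13 → 18 → 22 → 25 → 27 → 28

Answer: 28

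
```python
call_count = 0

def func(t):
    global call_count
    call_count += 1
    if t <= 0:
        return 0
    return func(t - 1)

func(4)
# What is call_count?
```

Linear recursion stepping by 1: 5 calls from t=4 down to ≤0.

Answer: 5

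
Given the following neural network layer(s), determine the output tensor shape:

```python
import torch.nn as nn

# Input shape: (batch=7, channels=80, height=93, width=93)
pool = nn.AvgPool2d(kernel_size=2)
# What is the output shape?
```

Input: (7, 80, 93, 93) -> Output: (7, 80, 46, 46)

Answer: (7, 80, 46, 46)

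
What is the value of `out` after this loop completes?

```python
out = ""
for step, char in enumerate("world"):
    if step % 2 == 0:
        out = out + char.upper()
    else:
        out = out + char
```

Uppercase even positions in 'world'
`out` takes the values: "" → "W" → "Wo" → "WoR" → "WoRl" → "WoRlD"

Answer: "WoRlD"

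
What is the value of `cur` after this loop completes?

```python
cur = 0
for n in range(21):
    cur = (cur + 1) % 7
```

Increment mod 7, 21 times = 0
`cur` takes the values: 0 → 1 → 2 → 3 → 4 → 5 → 6 → 0 → 1 → 2 → 3 → 4 → 5 → 6 → 0 → 1 → 2 → 3 → 4 → 5 → 6 → 0

Answer: 0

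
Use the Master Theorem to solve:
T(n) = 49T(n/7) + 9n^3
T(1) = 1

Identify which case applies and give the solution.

a=49, b=7, f(n)=9n^3. log_7(49) = 2. Since c=3 > 2 and the regularity condition holds (49(n/7)^3 = (49/7^3)n^3 with 49/7^3 < 1), Case 3 applies: T(n) = Θ(f(n)) = O(n^3).

Answer: O(n^3) - Case 3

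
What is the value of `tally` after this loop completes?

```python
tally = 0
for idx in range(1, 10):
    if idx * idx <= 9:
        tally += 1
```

Count numbers where idx² ≤ 9
`tally` takes the values: 0 → 1 → 2 → 3

Answer: 3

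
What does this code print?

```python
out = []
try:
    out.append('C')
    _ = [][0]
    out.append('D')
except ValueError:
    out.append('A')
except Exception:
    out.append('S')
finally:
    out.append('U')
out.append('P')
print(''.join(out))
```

Execution trace: 'C' (try body) → 'S' (except Exception) → 'U' (finally) → 'P' (after the try/except). Output: CSUP

Answer: CSUP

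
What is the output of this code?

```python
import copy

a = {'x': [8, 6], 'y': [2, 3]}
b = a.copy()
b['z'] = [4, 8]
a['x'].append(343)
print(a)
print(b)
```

Key concept: shallow copy of dict with mutable values.
Step by step:
`a = {'x': [8, 6], 'y': [2, 3]}` → a = {'x': [8, 6], 'y': [2, 3]}
`b = a.copy()` → b = {'x': [8, 6], 'y': [2, 3]}
`b['z'] = [4, 8]` → b = {'x': [8, 6], 'y': [2, 3], 'z': [4, 8]}
`a['x'].append(343)` → a = {'x': [8, 6, 343], 'y': [2, 3]}; b = {'x': [8, 6, 343], 'y': [2, 3], 'z': [4, 8]}
`print(a)` → prints {'x': [8, 6, 343], 'y': [2, 3]}
`print(b)` → prints {'x': [8, 6, 343], 'y': [2, 3], 'z': [4, 8]}

Answer:
{'x': [8, 6, 343], 'y': [2, 3]}
{'x': [8, 6, 343], 'y': [2, 3], 'z': [4, 8]}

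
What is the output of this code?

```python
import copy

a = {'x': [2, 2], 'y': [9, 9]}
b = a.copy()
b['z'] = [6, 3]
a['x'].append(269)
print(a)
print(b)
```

Key concept: shallow copy of dict with mutable values.
Step by step:
`a = {'x': [2, 2], 'y': [9, 9]}` → a = {'x': [2, 2], 'y': [9, 9]}
`b = a.copy()` → b = {'x': [2, 2], 'y': [9, 9]}
`b['z'] = [6, 3]` → b = {'x': [2, 2], 'y': [9, 9], 'z': [6, 3]}
`a['x'].append(269)` → a = {'x': [2, 2, 269], 'y': [9, 9]}; b = {'x': [2, 2, 269], 'y': [9, 9], 'z': [6, 3]}
`print(a)` → prints {'x': [2, 2, 269], 'y': [9, 9]}
`print(b)` → prints {'x': [2, 2, 269], 'y': [9, 9], 'z': [6, 3]}

Answer:
{'x': [2, 2, 269], 'y': [9, 9]}
{'x': [2, 2, 269], 'y': [9, 9], 'z': [6, 3]}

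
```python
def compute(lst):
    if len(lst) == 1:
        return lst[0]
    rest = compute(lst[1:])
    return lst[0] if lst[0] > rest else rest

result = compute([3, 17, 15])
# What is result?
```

Recursive max over [3, 17, 15] = 17

Answer: 17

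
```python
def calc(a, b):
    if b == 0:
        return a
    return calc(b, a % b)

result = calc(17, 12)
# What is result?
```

calc(17, 12) -> calc(12, 5) -> calc(5, 2) -> calc(2, 1) -> calc(1, 0) -> 1

Answer: 1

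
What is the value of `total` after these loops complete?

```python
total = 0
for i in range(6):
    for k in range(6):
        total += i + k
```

Sum of all i+k for i,k in 6x6
`total` takes the values: 0 → 1 → 3 → 6 → 10 → 15 → 16 → 18 → 21 → 25 → 30 → 36 → 38 → 41 → 45 → 50 → 56 → 63 → 66 → 70 → 75 → 81 → 88 → 96 → 100 → 105 → 111 → 118 → 126 → 135 → 140 → 146 → 153 → 161 → 170 → 180

Answer: 180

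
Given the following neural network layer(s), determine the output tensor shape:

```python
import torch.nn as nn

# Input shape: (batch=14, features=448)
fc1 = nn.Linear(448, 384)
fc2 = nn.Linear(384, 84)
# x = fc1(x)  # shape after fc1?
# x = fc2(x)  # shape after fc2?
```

Input: (14, 448) -> after fc1: (14, 384) -> Output: (14, 84)

Answer: (14, 84)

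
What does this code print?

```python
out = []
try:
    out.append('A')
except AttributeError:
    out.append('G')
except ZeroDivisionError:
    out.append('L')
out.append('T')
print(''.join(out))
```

Execution trace: 'A' (try body, no exception) → 'T' (after the try/except). Output: AT

Answer: AT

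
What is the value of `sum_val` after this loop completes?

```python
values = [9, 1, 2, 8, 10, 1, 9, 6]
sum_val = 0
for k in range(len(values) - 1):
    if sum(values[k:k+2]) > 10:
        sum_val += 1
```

Count windows with sum > 10
`sum_val` takes the values: 0 → 1 → 2 → 3

Answer: 3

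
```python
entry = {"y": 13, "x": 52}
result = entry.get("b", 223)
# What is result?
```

Trace:
`entry = {"y": 13, "x": 52}` → entry = {'y': 13, 'x': 52}
`result = entry.get("b", 223)` → result = 223
So result = 223

Answer: 223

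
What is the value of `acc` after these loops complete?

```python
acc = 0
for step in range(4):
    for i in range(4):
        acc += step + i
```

Sum of all step+i for step,i in 4x4
`acc` takes the values: 0 → 1 → 3 → 6 → 7 → 9 → 12 → 16 → 18 → 21 → 25 → 30 → 33 → 37 → 42 → 48

Answer: 48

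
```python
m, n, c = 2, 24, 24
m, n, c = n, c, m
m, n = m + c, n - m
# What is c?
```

Trace:
`m, n, c = 2, 24, 24` → m = 2; n = 24; c = 24
`m, n, c = n, c, m` → m = 24; n = 24; c = 2
`m, n = m + c, n - m` → m = 26; n = 0
So c = 2

Answer: 2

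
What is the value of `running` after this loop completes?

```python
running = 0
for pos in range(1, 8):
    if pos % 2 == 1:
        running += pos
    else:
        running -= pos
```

Add odd, subtract even
`running` takes the values: 0 → 1 → -1 → 2 → -2 → 3 → -3 → 4

Answer: 4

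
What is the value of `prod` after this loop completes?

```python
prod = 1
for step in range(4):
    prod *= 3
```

3^4 = 81
`prod` takes the values: 1 → 3 → 9 → 27 → 81

Answer: 81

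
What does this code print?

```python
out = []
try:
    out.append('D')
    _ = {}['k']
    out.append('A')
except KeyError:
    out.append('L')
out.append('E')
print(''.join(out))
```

Execution trace: 'D' (try body) → 'L' (except KeyError) → 'E' (after the try/except). Output: DLE

Answer: DLE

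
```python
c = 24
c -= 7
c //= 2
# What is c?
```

Trace:
`c = 24` → c = 24
`c -= 7` → c = 17
`c //= 2` → c = 8
So c = 8

Answer: 8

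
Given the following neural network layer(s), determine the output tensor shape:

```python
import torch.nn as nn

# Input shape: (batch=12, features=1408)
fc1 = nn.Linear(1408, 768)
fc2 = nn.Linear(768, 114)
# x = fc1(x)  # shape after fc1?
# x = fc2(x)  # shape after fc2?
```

Input: (12, 1408) -> after fc1: (12, 768) -> Output: (12, 114)

Answer: (12, 114)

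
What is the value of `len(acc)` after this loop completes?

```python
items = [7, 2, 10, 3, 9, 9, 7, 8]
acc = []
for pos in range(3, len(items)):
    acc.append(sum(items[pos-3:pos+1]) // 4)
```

Number of 4-element averages
`acc` takes the values: [] → [5] → [5, 6] → [5, 6, 7] → [5, 6, 7, 7] → [5, 6, 7, 7, 8]
So `len(acc)` = 5

Answer: 5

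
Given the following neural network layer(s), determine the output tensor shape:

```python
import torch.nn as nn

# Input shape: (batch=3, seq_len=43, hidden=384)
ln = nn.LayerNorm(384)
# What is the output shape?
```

Input: (3, 43, 384) -> Output: (3, 43, 384)

Answer: (3, 43, 384)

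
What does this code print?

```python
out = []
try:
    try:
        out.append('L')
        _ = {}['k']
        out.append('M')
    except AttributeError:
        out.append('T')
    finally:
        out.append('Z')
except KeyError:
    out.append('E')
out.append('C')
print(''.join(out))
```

Execution trace: 'L' (try body) → 'Z' (finally) → 'E' (outer except KeyError) → 'C' (after the try/except). Output: LZEC

Answer: LZEC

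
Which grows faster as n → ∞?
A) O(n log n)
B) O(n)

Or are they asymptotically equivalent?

O(n log n) vs O(n): Higher order terms dominate.

Answer: A) O(n log n) grows faster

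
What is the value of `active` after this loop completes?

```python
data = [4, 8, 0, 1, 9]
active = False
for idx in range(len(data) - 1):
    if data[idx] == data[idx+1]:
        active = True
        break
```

Check consecutive duplicates in [4, 8, 0, 1, 9]
`active` takes the values: False

Answer: False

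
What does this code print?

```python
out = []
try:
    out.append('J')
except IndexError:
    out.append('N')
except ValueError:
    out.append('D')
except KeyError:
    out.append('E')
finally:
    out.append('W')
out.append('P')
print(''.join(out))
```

Execution trace: 'J' (try body, no exception) → 'W' (finally) → 'P' (after the try/except). Output: JWP

Answer: JWP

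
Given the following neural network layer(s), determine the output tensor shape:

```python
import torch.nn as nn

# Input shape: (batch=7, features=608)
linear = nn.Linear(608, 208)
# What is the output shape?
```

Input: (7, 608) -> Output: (7, 208)

Answer: (7, 208)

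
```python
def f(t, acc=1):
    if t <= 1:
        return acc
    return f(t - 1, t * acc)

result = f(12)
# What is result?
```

Accumulator trace (n, acc): (12, 1) -> (11, 12) -> (10, 132) -> (9, 1320) -> (8, 11880) -> (7, 95040) -> (6, 665280) -> (5, 3991680) -> (4, 19958400) -> (3, 79833600) -> (2, 239500800) -> (1, 479001600) -> return 479001600

Answer: 479001600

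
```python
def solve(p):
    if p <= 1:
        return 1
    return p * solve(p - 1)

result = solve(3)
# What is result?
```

solve(3) = 3 * 2 * 1 = 6

Answer: 6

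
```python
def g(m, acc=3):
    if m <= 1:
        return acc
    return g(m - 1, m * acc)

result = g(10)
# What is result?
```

Accumulator trace (n, acc): (10, 3) -> (9, 30) -> (8, 270) -> (7, 2160) -> (6, 15120) -> (5, 90720) -> (4, 453600) -> (3, 1814400) -> (2, 5443200) -> (1, 10886400) -> return 10886400

Answer: 10886400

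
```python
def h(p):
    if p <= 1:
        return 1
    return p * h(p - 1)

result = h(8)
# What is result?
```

h(8) = 8 * 7 * 6 * 5 * 4 * 3 * 2 * 1 = 40320

Answer: 40320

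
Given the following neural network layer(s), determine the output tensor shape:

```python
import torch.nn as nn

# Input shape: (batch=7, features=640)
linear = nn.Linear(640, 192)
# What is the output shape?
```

Input: (7, 640) -> Output: (7, 192)

Answer: (7, 192)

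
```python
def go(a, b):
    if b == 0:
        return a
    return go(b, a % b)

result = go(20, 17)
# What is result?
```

go(20, 17) -> go(17, 3) -> go(3, 2) -> go(2, 1) -> go(1, 0) -> 1

Answer: 1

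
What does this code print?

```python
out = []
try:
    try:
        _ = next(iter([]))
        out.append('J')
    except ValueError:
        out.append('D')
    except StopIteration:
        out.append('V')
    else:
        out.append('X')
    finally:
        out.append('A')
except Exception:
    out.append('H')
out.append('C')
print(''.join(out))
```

Execution trace: 'V' (inner except StopIteration) → 'A' (inner finally) → 'C' (after the try/except). Output: VAC

Answer: VAC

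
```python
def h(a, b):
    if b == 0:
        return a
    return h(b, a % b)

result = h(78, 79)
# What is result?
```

h(78, 79) -> h(79, 78) -> h(78, 1) -> h(1, 0) -> 1

Answer: 1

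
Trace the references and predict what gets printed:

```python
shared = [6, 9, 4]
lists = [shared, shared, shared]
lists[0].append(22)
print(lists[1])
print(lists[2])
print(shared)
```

Key concept: list of same reference.
Step by step:
`shared = [6, 9, 4]` → shared = [6, 9, 4]
`lists = [shared, shared, shared]` → lists = [[6, 9, 4], [6, 9, 4], [6, 9, 4]]
`lists[0].append(22)` → shared = [6, 9, 4, 22]; lists = [[6, 9, 4, 22], [6, 9, 4, 22], [6, 9, 4, 22]]
`print(lists[1])` → prints [6, 9, 4, 22]
`print(lists[2])` → prints [6, 9, 4, 22]
`print(shared)` → prints [6, 9, 4, 22]

Answer:
[6, 9, 4, 22]
[6, 9, 4, 22]
[6, 9, 4, 22]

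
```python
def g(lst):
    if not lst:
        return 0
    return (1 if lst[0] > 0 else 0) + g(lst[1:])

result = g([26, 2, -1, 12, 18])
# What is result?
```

Count of positive elements in [26, 2, -1, 12, 18] = 4

Answer: 4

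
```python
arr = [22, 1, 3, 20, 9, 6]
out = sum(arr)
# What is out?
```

Trace:
`arr = [22, 1, 3, 20, 9, 6]` → arr = [22, 1, 3, 20, 9, 6]
`out = sum(arr)` → out = 61
So out = 61

Answer: 61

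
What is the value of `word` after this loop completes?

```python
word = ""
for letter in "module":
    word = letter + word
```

Reverse 'module'
`word` takes the values: "" → "m" → "om" → "dom" → "udom" → "ludom" → "eludom"

Answer: "eludom"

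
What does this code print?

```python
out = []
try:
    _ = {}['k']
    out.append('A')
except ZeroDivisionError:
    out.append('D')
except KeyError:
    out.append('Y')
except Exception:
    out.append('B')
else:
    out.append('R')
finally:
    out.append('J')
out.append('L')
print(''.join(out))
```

Execution trace: 'Y' (except KeyError) → 'J' (finally) → 'L' (after the try/except). Output: YJL

Answer: YJL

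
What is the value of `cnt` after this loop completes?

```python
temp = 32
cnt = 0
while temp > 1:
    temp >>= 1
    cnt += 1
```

Count right shifts until 1
`cnt` takes the values: 0 → 1 → 2 → 3 → 4 → 5

Answer: 5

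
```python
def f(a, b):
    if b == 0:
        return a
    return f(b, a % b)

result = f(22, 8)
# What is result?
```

f(22, 8) -> f(8, 6) -> f(6, 2) -> f(2, 0) -> 2

Answer: 2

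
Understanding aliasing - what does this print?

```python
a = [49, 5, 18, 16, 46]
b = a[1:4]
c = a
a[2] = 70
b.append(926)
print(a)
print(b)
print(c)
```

Key concept: slice vs alias.
Step by step:
`a = [49, 5, 18, 16, 46]` → a = [49, 5, 18, 16, 46]
`b = a[1:4]` → b = [5, 18, 16]
`c = a` → c = [49, 5, 18, 16, 46] (same object as a)
`a[2] = 70` → a = [49, 5, 70, 16, 46] (same object as c); c = [49, 5, 70, 16, 46] (same object as a)
`b.append(926)` → b = [5, 18, 16, 926]
`print(a)` → prints [49, 5, 70, 16, 46]
`print(b)` → prints [5, 18, 16, 926]
`print(c)` → prints [49, 5, 70, 16, 46]

Answer:
[49, 5, 70, 16, 46]
[5, 18, 16, 926]
[49, 5, 70, 16, 46]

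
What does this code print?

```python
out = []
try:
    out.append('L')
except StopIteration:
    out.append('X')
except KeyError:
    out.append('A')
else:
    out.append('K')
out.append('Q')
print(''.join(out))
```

Execution trace: 'L' (try body, no exception) → 'K' (else) → 'Q' (after the try/except). Output: LKQ

Answer: LKQ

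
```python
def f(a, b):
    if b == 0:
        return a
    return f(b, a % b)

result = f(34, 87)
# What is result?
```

f(34, 87) -> f(87, 34) -> f(34, 19) -> f(19, 15) -> f(15, 4) -> f(4, 3) -> f(3, 1) -> f(1, 0) -> 1

Answer: 1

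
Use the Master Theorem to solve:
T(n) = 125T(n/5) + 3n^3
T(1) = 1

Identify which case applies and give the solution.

a=125, b=5, f(n)=3n^3. log_5(125) = 3. Since c=3 = 3, Case 2 applies: T(n) = Θ(n^log_b(a) · log n) = O(n^3 log n).

Answer: O(n^3 log n) - Case 2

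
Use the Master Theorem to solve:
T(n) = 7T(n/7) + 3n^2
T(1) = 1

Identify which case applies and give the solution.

a=7, b=7, f(n)=3n^2. log_7(7) = 1. Since c=2 > 1 and the regularity condition holds (7(n/7)^2 = (7/7^2)n^2 with 7/7^2 < 1), Case 3 applies: T(n) = Θ(f(n)) = O(n^2).

Answer: O(n^2) - Case 3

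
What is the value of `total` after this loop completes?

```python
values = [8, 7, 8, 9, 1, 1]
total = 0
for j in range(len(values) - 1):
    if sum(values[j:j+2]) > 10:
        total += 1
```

Count windows with sum > 10
`total` takes the values: 0 → 1 → 2 → 3

Answer: 3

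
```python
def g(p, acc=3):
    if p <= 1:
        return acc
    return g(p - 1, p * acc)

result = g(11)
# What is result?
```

Accumulator trace (n, acc): (11, 3) -> (10, 33) -> (9, 330) -> (8, 2970) -> (7, 23760) -> (6, 166320) -> (5, 997920) -> (4, 4989600) -> (3, 19958400) -> (2, 59875200) -> (1, 119750400) -> return 119750400

Answer: 119750400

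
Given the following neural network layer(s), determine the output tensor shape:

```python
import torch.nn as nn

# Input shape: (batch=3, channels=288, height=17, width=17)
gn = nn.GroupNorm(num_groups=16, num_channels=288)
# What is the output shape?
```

Input: (3, 288, 17, 17) -> Output: (3, 288, 17, 17)

Answer: (3, 288, 17, 17)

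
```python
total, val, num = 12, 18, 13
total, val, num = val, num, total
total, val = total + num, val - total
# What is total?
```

Trace:
`total, val, num = 12, 18, 13` → total = 12; val = 18; num = 13
`total, val, num = val, num, total` → total = 18; val = 13; num = 12
`total, val = total + num, val - total` → total = 30; val = -5
So total = 30

Answer: 30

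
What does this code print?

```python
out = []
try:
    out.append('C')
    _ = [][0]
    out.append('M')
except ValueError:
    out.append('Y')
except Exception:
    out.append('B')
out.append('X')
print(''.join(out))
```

Execution trace: 'C' (try body) → 'B' (except Exception) → 'X' (after the try/except). Output: CBX

Answer: CBX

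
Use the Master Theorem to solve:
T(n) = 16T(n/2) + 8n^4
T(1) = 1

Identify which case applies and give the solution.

a=16, b=2, f(n)=8n^4. log_2(16) = 4. Since c=4 = 4, Case 2 applies: T(n) = Θ(n^log_b(a) · log n) = O(n^4 log n).

Answer: O(n^4 log n) - Case 2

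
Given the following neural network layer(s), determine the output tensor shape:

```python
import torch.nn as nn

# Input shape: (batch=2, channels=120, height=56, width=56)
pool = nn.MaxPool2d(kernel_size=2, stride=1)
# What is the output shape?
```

Input: (2, 120, 56, 56) -> Output: (2, 120, 55, 55)

Answer: (2, 120, 55, 55)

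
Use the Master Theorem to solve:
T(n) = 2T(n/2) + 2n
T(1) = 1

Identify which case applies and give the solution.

a=2, b=2, f(n)=2n. log_2(2) = 1. Since c=1 = 1, Case 2 applies: T(n) = Θ(n^log_b(a) · log n) = O(n log n).

Answer: O(n log n) - Case 2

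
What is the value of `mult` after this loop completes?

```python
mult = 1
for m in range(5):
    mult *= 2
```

2^5 = 32
`mult` takes the values: 1 → 2 → 4 → 8 → 16 → 32

Answer: 32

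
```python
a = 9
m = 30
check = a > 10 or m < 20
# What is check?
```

Trace:
`a = 9` → a = 9
`m = 30` → m = 30
`check = a > 10 or m < 20` → check = False
So check = False

Answer: False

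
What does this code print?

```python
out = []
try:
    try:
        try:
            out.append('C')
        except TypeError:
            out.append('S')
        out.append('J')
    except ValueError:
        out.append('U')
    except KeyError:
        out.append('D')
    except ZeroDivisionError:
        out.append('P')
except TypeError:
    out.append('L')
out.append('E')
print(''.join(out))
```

Execution trace: 'C' (inner try body, no exception) → 'J' (try body, no exception) → 'E' (after the try/except). Output: CJE

Answer: CJE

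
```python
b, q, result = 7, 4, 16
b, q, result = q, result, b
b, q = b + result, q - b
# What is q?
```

Trace:
`b, q, result = 7, 4, 16` → b = 7; q = 4; result = 16
`b, q, result = q, result, b` → b = 4; q = 16; result = 7
`b, q = b + result, q - b` → b = 11; q = 12
So q = 12

Answer: 12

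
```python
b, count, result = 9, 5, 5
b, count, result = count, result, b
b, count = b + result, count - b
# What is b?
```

Trace:
`b, count, result = 9, 5, 5` → b = 9; count = 5; result = 5
`b, count, result = count, result, b` → b = 5; count = 5; result = 9
`b, count = b + result, count - b` → b = 14; count = 0
So b = 14

Answer: 14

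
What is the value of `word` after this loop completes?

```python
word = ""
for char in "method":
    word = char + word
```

Reverse 'method'
`word` takes the values: "" → "m" → "em" → "tem" → "htem" → "ohtem" → "dohtem"

Answer: "dohtem"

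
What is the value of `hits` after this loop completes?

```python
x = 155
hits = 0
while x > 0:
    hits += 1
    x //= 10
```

Count digits by repeated division by 10
`hits` takes the values: 0 → 1 → 2 → 3

Answer: 3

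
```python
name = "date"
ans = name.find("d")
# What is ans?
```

Trace:
`name = "date"` → name = 'date'
`ans = name.find("d")` → ans = 0
So ans = 0

Answer: 0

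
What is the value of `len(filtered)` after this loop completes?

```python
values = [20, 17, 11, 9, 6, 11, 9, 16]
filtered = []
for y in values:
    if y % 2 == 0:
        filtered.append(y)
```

Count even numbers in [20, 17, 11, 9, 6, 11, 9, 16]
`filtered` takes the values: [] → [20] → [20, 6] → [20, 6, 16]
So `len(filtered)` = 3

Answer: 3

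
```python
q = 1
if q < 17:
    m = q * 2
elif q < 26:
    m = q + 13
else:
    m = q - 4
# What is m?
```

Trace:
`q = 1` → q = 1
`if q < 17: ...` → q < 17 is True → m = 2
So m = 2

Answer: 2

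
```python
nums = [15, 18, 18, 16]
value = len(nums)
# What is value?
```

Trace:
`nums = [15, 18, 18, 16]` → nums = [15, 18, 18, 16]
`value = len(nums)` → value = 4
So value = 4

Answer: 4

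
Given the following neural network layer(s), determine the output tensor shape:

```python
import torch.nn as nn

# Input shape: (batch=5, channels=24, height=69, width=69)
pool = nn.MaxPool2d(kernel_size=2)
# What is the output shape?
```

Input: (5, 24, 69, 69) -> Output: (5, 24, 34, 34)

Answer: (5, 24, 34, 34)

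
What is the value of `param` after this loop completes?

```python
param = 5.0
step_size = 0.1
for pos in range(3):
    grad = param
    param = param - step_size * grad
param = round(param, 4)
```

Gradient descent: w = 5.0 * (1 - 0.1)^3
`param` takes the values: 5.0 → 4.5 → 4.05 → 3.645

Answer: 3.645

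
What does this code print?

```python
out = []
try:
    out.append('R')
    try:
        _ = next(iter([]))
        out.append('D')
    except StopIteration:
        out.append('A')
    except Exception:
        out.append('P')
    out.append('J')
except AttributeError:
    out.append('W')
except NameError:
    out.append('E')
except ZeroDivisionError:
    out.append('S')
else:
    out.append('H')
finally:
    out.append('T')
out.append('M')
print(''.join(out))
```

Execution trace: 'R' (try body) → 'A' (inner except StopIteration) → 'J' (try body, no exception) → 'H' (else) → 'T' (finally) → 'M' (after the try/except). Output: RAJHTM

Answer: RAJHTM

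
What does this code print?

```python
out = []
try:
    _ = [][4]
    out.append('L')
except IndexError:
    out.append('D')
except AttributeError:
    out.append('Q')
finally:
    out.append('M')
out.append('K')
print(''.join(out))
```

Execution trace: 'D' (except IndexError) → 'M' (finally) → 'K' (after the try/except). Output: DMK

Answer: DMK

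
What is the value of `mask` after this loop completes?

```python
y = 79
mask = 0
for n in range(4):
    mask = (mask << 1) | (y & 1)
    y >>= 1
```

Reverse lowest 4 bits of 79
`mask` takes the values: 0 → 1 → 3 → 7 → 15

Answer: 15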